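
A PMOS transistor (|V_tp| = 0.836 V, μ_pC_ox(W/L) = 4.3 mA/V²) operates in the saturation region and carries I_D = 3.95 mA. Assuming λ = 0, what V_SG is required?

V_SG = 2.19 V

In saturation I_D = ½ k_p (V_SG − |V_tp|)², so V_SG − |V_tp| = √(2 I_D / k_p) = √(2 × 3.95 / 4.3) = 1.36 V.
V_SG = 0.836 + 1.36 = 2.19 V.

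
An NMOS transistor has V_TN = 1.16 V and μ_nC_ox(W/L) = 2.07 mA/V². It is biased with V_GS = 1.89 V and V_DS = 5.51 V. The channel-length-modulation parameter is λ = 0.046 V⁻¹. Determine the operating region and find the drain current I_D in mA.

V_ov = V_GS − V_TN = 1.89 − 1.16 = 0.73 V.
Since V_DS = 5.51 V ≥ V_ov = 0.73 V, the device is in saturation.
I_D = ½ k_n V_ov² (1 + λ V_DS) = 0.5 × 2.07 × 0.73² × (1 + 0.046 × 5.51) = 0.691 mA.

Saturation; I_D = 0.691 mA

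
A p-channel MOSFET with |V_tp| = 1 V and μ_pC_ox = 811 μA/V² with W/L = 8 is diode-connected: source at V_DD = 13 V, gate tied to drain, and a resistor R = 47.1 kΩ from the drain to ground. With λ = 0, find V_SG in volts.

V_SG = 1.28 V

With gate tied to drain, V_SG = V_SD ≥ V_SG − |V_tp|, so the device is in saturation.
k_p = μ_pC_ox · (W/L) = 6.488 mA/V².
KCL at the drain: ½ k_p (V_SG − |V_tp|)² = (V_DD − V_SG)/R.
Let x = V_SG − 1. Then 153 x² + x − 12 = 0, giving x = 0.277 V (positive root), so V_SG = 1.28 V.
I_D = (V_DD − V_SG)/R = (13 − 1.28) / 47.1 = 0.249 mA.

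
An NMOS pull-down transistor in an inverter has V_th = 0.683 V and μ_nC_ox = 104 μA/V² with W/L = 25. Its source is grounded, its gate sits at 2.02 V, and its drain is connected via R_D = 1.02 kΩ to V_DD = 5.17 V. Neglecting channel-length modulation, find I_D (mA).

V_GS = V_G = 2.02 V, so V_ov = 2.02 − 0.683 = 1.34 V.
k_n = μ_nC_ox · (W/L) = 2.6 mA/V².
Assume saturation: I_D = ½ k_n V_ov² = 0.5 × 2.6 × 1.34² = 2.32 mA, giving V_DS = V_DD − I_D R_D = 5.17 − 2.32 × 1.02 = 2.8 V.
V_DS = 2.8 V ≥ V_ov = 1.34 V, confirming saturation.

I_D = 2.32 mA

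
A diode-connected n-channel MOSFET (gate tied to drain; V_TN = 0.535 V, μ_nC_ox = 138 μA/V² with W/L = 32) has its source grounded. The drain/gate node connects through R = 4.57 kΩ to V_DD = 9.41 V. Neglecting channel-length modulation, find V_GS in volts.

With gate tied to drain, V_GS = V_DS ≥ V_GS − V_TN, so the device is in saturation.
k_n = μ_nC_ox · (W/L) = 4.416 mA/V².
KCL at the drain: ½ k_n (V_GS − V_TN)² = (V_DD − V_GS)/R.
Let x = V_GS − 0.535. Then 10.1 x² + x − 8.875 = 0, giving x = 0.89 V (positive root), so V_GS = 1.42 V.
I_D = (V_DD − V_GS)/R = (9.41 − 1.42) / 4.57 = 1.75 mA.

V_GS = 1.42 V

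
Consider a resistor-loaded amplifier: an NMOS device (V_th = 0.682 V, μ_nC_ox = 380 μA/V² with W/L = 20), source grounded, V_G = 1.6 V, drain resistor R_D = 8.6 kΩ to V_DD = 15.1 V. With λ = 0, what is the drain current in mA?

I_D = 1.72 mA

V_GS = V_G = 1.6 V, so V_ov = 1.6 − 0.682 = 0.918 V.
k_n = μ_nC_ox · (W/L) = 7.6 mA/V².
Assume saturation: I_D = ½ k_n V_ov² = 0.5 × 7.6 × 0.918² = 3.2 mA, giving V_DS = V_DD − I_D R_D = 15.1 − 3.2 × 8.6 = -12.4 V.
But -12.4 V < V_ov = 0.918 V, so the device is actually in triode.
In triode I_D = k_n[V_ov V_DS − ½ V_DS²] and I_D = (V_DD − V_DS)/R_D. Equating: 32.7 V_DS² − 61 V_DS + 15.1 = 0, giving V_DS = 0.294 V (the root below V_ov).
I_D = (15.1 − 0.294) / 8.6 = 1.72 mA.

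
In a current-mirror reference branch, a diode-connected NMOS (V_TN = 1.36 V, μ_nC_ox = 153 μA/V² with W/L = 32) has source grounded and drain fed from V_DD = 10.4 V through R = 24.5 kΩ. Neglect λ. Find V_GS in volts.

V_GS = 1.74 V

With gate tied to drain, V_GS = V_DS ≥ V_GS − V_TN, so the device is in saturation.
k_n = μ_nC_ox · (W/L) = 4.896 mA/V².
KCL at the drain: ½ k_n (V_GS − V_TN)² = (V_DD − V_GS)/R.
Let x = V_GS − 1.36. Then 60 x² + x − 9.04 = 0, giving x = 0.38 V (positive root), so V_GS = 1.74 V.
I_D = (V_DD − V_GS)/R = (10.4 − 1.74) / 24.5 = 0.353 mA.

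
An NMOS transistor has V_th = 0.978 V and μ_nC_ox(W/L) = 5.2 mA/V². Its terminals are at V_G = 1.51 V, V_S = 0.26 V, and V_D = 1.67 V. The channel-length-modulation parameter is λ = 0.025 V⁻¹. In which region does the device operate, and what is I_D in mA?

V_GS = V_G − V_S = 1.51 − 0.26 = 1.25 V; V_DS = V_D − V_S = 1.67 − 0.26 = 1.41 V.
V_ov = V_GS − V_th = 1.25 − 0.978 = 0.272 V.
Since V_DS = 1.41 V ≥ V_ov = 0.272 V, the device is in saturation.
I_D = ½ k_n V_ov² (1 + λ V_DS) = 0.5 × 5.2 × 0.272² × (1 + 0.025 × 1.41) = 0.199 mA.

Saturation; I_D = 0.199 mA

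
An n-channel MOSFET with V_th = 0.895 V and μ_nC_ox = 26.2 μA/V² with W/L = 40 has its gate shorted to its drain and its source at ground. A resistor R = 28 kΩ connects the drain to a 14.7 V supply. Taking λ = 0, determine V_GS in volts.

V_GS = 1.83 V

With gate tied to drain, V_GS = V_DS ≥ V_GS − V_th, so the device is in saturation.
k_n = μ_nC_ox · (W/L) = 1.048 mA/V².
KCL at the drain: ½ k_n (V_GS − V_th)² = (V_DD − V_GS)/R.
Let x = V_GS − 0.895. Then 14.7 x² + x − 13.8 = 0, giving x = 0.937 V (positive root), so V_GS = 1.83 V.
I_D = (V_DD − V_GS)/R = (14.7 − 1.83) / 28 = 0.46 mA.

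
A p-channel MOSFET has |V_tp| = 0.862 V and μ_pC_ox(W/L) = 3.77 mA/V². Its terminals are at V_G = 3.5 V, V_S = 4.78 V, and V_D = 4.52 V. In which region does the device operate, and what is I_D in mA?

V_SG = V_S − V_G = 4.78 − 3.5 = 1.28 V; V_SD = V_S − V_D = 4.78 − 4.52 = 0.26 V.
V_ov = V_SG − |V_tp| = 1.28 − 0.862 = 0.418 V.
Since V_SD = 0.26 V < V_ov = 0.418 V, the device is in the triode region.
I_D = k_p [V_ov · V_SD − ½ V_SD²] = 3.77 × [0.418 × 0.26 − 0.5 × 0.26²] = 0.282 mA.

Triode; I_D = 0.282 mA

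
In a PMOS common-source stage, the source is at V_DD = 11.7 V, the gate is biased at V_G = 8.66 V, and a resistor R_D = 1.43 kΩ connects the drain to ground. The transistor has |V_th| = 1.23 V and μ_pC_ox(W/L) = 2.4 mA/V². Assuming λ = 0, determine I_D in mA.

I_D = 3.93 mA

V_SG = V_DD − V_G = 11.7 − 8.66 = 3.04 V, so V_ov = 3.04 − 1.23 = 1.81 V.
Assume saturation: I_D = ½ k_p V_ov² = 0.5 × 2.4 × 1.81² = 3.93 mA, giving V_SD = V_DD − I_D R_D = 11.7 − 3.93 × 1.43 = 6.08 V.
V_SD = 6.08 V ≥ V_ov = 1.81 V, confirming saturation.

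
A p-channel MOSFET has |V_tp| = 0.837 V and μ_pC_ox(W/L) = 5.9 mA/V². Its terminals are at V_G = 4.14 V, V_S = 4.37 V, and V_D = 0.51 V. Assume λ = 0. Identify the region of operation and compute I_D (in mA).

V_SG = V_S − V_G = 4.37 − 4.14 = 0.23 V; V_SD = V_S − V_D = 4.37 − 0.51 = 3.86 V.
V_SG = 0.23 V < |V_tp| = 0.837 V, so the transistor is in cutoff.

Cutoff; I_D = 0 mA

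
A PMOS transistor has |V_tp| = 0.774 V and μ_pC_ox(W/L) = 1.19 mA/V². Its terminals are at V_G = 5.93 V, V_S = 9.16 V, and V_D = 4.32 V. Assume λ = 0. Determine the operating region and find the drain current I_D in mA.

Saturation; I_D = 3.59 mA

V_SG = V_S − V_G = 9.16 − 5.93 = 3.23 V; V_SD = V_S − V_D = 9.16 − 4.32 = 4.84 V.
V_ov = V_SG − |V_tp| = 3.23 − 0.774 = 2.46 V.
Since V_SD = 4.84 V ≥ V_ov = 2.46 V, the device is in saturation.
I_D = ½ k_p V_ov² = 0.5 × 1.19 × 2.46² = 3.59 mA.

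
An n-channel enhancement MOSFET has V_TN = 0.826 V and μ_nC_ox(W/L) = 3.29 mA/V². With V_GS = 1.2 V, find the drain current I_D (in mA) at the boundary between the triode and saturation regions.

At the boundary V_DS = V_ov = V_GS − V_TN = 1.2 − 0.826 = 0.374 V.
I_D = ½ k_n V_ov² = 0.5 × 3.29 × 0.374² = 0.23 mA.

I_D = 0.230 mA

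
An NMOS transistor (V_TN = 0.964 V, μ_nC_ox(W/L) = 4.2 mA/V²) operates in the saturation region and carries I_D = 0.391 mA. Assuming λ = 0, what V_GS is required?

In saturation I_D = ½ k_n (V_GS − V_TN)², so V_GS − V_TN = √(2 I_D / k_n) = √(2 × 0.391 / 4.2) = 0.431 V.
V_GS = 0.964 + 0.431 = 1.4 V.

V_GS = 1.40 V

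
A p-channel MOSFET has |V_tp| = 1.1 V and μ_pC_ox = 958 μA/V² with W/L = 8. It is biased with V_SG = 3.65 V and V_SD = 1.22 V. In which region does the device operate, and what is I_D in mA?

Triode; I_D = 18.1 mA

k_p = μ_pC_ox · (W/L) = 7.664 mA/V².
V_ov = V_SG − |V_tp| = 3.65 − 1.1 = 2.55 V.
Since V_SD = 1.22 V < V_ov = 2.55 V, the device is in the triode region.
I_D = k_p [V_ov · V_SD − ½ V_SD²] = 7.664 × [2.55 × 1.22 − 0.5 × 1.22²] = 18.1 mA.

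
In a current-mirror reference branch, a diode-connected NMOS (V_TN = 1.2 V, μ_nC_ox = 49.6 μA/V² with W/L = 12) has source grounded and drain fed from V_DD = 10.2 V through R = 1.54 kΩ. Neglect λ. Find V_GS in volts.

With gate tied to drain, V_GS = V_DS ≥ V_GS − V_TN, so the device is in saturation.
k_n = μ_nC_ox · (W/L) = 0.5952 mA/V².
KCL at the drain: ½ k_n (V_GS − V_TN)² = (V_DD − V_GS)/R.
Let x = V_GS − 1.2. Then 0.458 x² + x − 9 = 0, giving x = 3.47 V (positive root), so V_GS = 4.67 V.
I_D = (V_DD − V_GS)/R = (10.2 − 4.67) / 1.54 = 3.59 mA.

V_GS = 4.67 V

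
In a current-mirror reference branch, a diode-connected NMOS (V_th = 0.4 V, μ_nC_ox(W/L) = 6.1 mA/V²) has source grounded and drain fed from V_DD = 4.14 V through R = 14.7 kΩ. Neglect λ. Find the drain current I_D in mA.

With gate tied to drain, V_GS = V_DS ≥ V_GS − V_th, so the device is in saturation.
KCL at the drain: ½ k_n (V_GS − V_th)² = (V_DD − V_GS)/R.
Let x = V_GS − 0.4. Then 44.8 x² + x − 3.74 = 0, giving x = 0.278 V (positive root), so V_GS = 0.678 V.
I_D = (V_DD − V_GS)/R = (4.14 − 0.678) / 14.7 = 0.236 mA.

I_D = 0.236 mA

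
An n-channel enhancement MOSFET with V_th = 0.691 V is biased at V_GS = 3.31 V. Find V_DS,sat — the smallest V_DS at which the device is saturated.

The boundary between triode and saturation is V_DS = V_GS − V_th = V_ov.
V_ov = 3.31 − 0.691 = 2.62 V.

V_DS,sat = 2.62 V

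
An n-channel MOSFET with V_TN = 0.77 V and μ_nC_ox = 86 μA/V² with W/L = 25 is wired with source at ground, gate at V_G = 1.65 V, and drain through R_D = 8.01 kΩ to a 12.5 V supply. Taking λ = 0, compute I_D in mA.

V_GS = V_G = 1.65 V, so V_ov = 1.65 − 0.77 = 0.88 V.
k_n = μ_nC_ox · (W/L) = 2.15 mA/V².
Assume saturation: I_D = ½ k_n V_ov² = 0.5 × 2.15 × 0.88² = 0.832 mA, giving V_DS = V_DD − I_D R_D = 12.5 − 0.832 × 8.01 = 5.83 V.
V_DS = 5.83 V ≥ V_ov = 0.88 V, confirming saturation.

I_D = 0.832 mA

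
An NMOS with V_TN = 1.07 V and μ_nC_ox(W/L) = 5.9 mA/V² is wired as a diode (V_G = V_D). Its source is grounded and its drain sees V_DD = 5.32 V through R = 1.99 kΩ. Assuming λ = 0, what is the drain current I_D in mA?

With gate tied to drain, V_GS = V_DS ≥ V_GS − V_TN, so the device is in saturation.
KCL at the drain: ½ k_n (V_GS − V_TN)² = (V_DD − V_GS)/R.
Let x = V_GS − 1.07. Then 5.87 x² + x − 4.25 = 0, giving x = 0.77 V (positive root), so V_GS = 1.84 V.
I_D = (V_DD − V_GS)/R = (5.32 − 1.84) / 1.99 = 1.75 mA.

I_D = 1.75 mA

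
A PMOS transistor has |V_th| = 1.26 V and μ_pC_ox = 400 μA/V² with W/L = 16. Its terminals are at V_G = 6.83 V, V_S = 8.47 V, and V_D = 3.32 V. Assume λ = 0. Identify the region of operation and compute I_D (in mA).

Saturation; I_D = 0.462 mA

V_SG = V_S − V_G = 8.47 − 6.83 = 1.64 V; V_SD = V_S − V_D = 8.47 − 3.32 = 5.15 V.
k_p = μ_pC_ox · (W/L) = 6.4 mA/V².
V_ov = V_SG − |V_th| = 1.64 − 1.26 = 0.38 V.
Since V_SD = 5.15 V ≥ V_ov = 0.38 V, the device is in saturation.
I_D = ½ k_p V_ov² = 0.5 × 6.4 × 0.38² = 0.462 mA.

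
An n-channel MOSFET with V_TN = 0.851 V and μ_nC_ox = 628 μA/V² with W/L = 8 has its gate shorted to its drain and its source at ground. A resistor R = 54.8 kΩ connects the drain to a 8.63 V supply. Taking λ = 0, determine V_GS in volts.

With gate tied to drain, V_GS = V_DS ≥ V_GS − V_TN, so the device is in saturation.
k_n = μ_nC_ox · (W/L) = 5.024 mA/V².
KCL at the drain: ½ k_n (V_GS − V_TN)² = (V_DD − V_GS)/R.
Let x = V_GS − 0.851. Then 138 x² + x − 7.779 = 0, giving x = 0.234 V (positive root), so V_GS = 1.09 V.
I_D = (V_DD − V_GS)/R = (8.63 − 1.09) / 54.8 = 0.138 mA.

V_GS = 1.09 V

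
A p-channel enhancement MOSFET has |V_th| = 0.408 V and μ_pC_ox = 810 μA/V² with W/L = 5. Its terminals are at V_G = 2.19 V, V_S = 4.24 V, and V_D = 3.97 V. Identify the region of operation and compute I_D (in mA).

Triode; I_D = 1.65 mA

V_SG = V_S − V_G = 4.24 − 2.19 = 2.05 V; V_SD = V_S − V_D = 4.24 − 3.97 = 0.27 V.
k_p = μ_pC_ox · (W/L) = 4.05 mA/V².
V_ov = V_SG − |V_th| = 2.05 − 0.408 = 1.64 V.
Since V_SD = 0.27 V < V_ov = 1.64 V, the device is in the triode region.
I_D = k_p [V_ov · V_SD − ½ V_SD²] = 4.05 × [1.64 × 0.27 − 0.5 × 0.27²] = 1.65 mA.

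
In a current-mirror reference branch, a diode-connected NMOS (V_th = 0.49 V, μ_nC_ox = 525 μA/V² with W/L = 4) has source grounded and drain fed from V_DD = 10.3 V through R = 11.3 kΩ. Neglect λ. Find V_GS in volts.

V_GS = 1.36 V

With gate tied to drain, V_GS = V_DS ≥ V_GS − V_th, so the device is in saturation.
k_n = μ_nC_ox · (W/L) = 2.1 mA/V².
KCL at the drain: ½ k_n (V_GS − V_th)² = (V_DD − V_GS)/R.
Let x = V_GS − 0.49. Then 11.9 x² + x − 9.81 = 0, giving x = 0.868 V (positive root), so V_GS = 1.36 V.
I_D = (V_DD − V_GS)/R = (10.3 − 1.36) / 11.3 = 0.791 mA.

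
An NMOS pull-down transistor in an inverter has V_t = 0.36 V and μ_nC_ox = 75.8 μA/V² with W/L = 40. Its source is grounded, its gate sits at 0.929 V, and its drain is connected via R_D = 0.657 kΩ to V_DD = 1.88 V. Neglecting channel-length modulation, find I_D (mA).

I_D = 0.491 mA

V_GS = V_G = 0.929 V, so V_ov = 0.929 − 0.36 = 0.569 V.
k_n = μ_nC_ox · (W/L) = 3.032 mA/V².
Assume saturation: I_D = ½ k_n V_ov² = 0.5 × 3.032 × 0.569² = 0.491 mA, giving V_DS = V_DD − I_D R_D = 1.88 − 0.491 × 0.657 = 1.56 V.
V_DS = 1.56 V ≥ V_ov = 0.569 V, confirming saturation.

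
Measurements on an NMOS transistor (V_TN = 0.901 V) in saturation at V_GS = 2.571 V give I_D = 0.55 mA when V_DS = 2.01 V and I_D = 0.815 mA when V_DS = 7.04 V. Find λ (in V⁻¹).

λ = 0.119 V⁻¹

With V_GS fixed, I_D ∝ (1 + λ V_DS) in saturation, so I_D2/I_D1 = (1 + λ V_DS2)/(1 + λ V_DS1).
0.815/0.55 = 1.482 = (1 + 7.04 λ)/(1 + 2.01 λ).
Solving: λ (I_D1 V_DS2 − I_D2 V_DS1) = I_D2 − I_D1, so λ = (0.815 − 0.55) / (0.55 × 7.04 − 0.815 × 2.01) = 0.265 / 2.23 = 0.119 V⁻¹.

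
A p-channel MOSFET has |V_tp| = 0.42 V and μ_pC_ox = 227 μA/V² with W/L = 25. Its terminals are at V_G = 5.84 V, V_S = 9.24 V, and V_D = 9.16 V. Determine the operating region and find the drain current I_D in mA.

Triode; I_D = 1.33 mA

V_SG = V_S − V_G = 9.24 − 5.84 = 3.4 V; V_SD = V_S − V_D = 9.24 − 9.16 = 0.08 V.
k_p = μ_pC_ox · (W/L) = 5.675 mA/V².
V_ov = V_SG − |V_tp| = 3.4 − 0.42 = 2.98 V.
Since V_SD = 0.08 V < V_ov = 2.98 V, the device is in the triode region.
I_D = k_p [V_ov · V_SD − ½ V_SD²] = 5.675 × [2.98 × 0.08 − 0.5 × 0.08²] = 1.33 mA.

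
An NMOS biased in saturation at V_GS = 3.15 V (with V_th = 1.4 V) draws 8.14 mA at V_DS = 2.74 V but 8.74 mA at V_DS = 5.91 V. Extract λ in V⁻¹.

With V_GS fixed, I_D ∝ (1 + λ V_DS) in saturation, so I_D2/I_D1 = (1 + λ V_DS2)/(1 + λ V_DS1).
8.74/8.14 = 1.074 = (1 + 5.91 λ)/(1 + 2.74 λ).
Solving: λ (I_D1 V_DS2 − I_D2 V_DS1) = I_D2 − I_D1, so λ = (8.74 − 8.14) / (8.14 × 5.91 − 8.74 × 2.74) = 0.6 / 24.2 = 0.0248 V⁻¹.

λ = 0.0248 V⁻¹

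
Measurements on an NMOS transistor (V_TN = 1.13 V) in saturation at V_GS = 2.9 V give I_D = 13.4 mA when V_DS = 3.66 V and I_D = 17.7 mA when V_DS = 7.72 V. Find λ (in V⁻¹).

λ = 0.111 V⁻¹

With V_GS fixed, I_D ∝ (1 + λ V_DS) in saturation, so I_D2/I_D1 = (1 + λ V_DS2)/(1 + λ V_DS1).
17.7/13.4 = 1.321 = (1 + 7.72 λ)/(1 + 3.66 λ).
Solving: λ (I_D1 V_DS2 − I_D2 V_DS1) = I_D2 − I_D1, so λ = (17.7 − 13.4) / (13.4 × 7.72 − 17.7 × 3.66) = 4.3 / 38.7 = 0.111 V⁻¹.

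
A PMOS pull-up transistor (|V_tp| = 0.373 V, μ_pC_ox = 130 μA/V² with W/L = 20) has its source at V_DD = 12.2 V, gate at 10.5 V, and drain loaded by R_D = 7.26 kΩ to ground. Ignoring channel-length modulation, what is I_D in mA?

V_SG = V_DD − V_G = 12.2 − 10.5 = 1.7 V, so V_ov = 1.7 − 0.373 = 1.33 V.
k_p = μ_pC_ox · (W/L) = 2.6 mA/V².
Assume saturation: I_D = ½ k_p V_ov² = 0.5 × 2.6 × 1.33² = 2.29 mA, giving V_SD = V_DD − I_D R_D = 12.2 − 2.29 × 7.26 = -4.42 V.
But -4.42 V < V_ov = 1.33 V, so the device is actually in triode.
In triode I_D = k_p[V_ov V_SD − ½ V_SD²] and I_D = (V_DD − V_SD)/R_D. Equating: 9.44 V_SD² − 26.05 V_SD + 12.2 = 0, giving V_SD = 0.598 V (the root below V_ov).
I_D = (12.2 − 0.598) / 7.26 = 1.6 mA.

I_D = 1.60 mA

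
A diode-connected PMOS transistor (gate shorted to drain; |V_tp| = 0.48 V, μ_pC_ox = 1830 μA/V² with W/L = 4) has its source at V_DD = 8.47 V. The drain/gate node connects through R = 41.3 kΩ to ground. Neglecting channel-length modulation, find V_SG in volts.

With gate tied to drain, V_SG = V_SD ≥ V_SG − |V_tp|, so the device is in saturation.
k_p = μ_pC_ox · (W/L) = 7.32 mA/V².
KCL at the drain: ½ k_p (V_SG − |V_tp|)² = (V_DD − V_SG)/R.
Let x = V_SG − 0.48. Then 151 x² + x − 7.99 = 0, giving x = 0.227 V (positive root), so V_SG = 0.707 V.
I_D = (V_DD − V_SG)/R = (8.47 − 0.707) / 41.3 = 0.188 mA.

V_SG = 0.707 V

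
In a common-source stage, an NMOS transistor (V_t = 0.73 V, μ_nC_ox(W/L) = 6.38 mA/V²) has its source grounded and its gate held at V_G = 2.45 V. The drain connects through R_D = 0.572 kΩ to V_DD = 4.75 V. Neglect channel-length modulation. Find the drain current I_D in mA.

V_GS = V_G = 2.45 V, so V_ov = 2.45 − 0.73 = 1.72 V.
Assume saturation: I_D = ½ k_n V_ov² = 0.5 × 6.38 × 1.72² = 9.44 mA, giving V_DS = V_DD − I_D R_D = 4.75 − 9.44 × 0.572 = -0.648 V.
But -0.648 V < V_ov = 1.72 V, so the device is actually in triode.
In triode I_D = k_n[V_ov V_DS − ½ V_DS²] and I_D = (V_DD − V_DS)/R_D. Equating: 1.82 V_DS² − 7.277 V_DS + 4.75 = 0, giving V_DS = 0.822 V (the root below V_ov).
I_D = (4.75 − 0.822) / 0.572 = 6.87 mA.

I_D = 6.87 mA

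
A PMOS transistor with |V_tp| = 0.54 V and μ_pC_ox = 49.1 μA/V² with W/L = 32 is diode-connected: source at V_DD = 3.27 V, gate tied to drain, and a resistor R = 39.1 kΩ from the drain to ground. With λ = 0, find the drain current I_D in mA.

I_D = 0.0626 mA

With gate tied to drain, V_SG = V_SD ≥ V_SG − |V_tp|, so the device is in saturation.
k_p = μ_pC_ox · (W/L) = 1.571 mA/V².
KCL at the drain: ½ k_p (V_SG − |V_tp|)² = (V_DD − V_SG)/R.
Let x = V_SG − 0.54. Then 30.7 x² + x − 2.73 = 0, giving x = 0.282 V (positive root), so V_SG = 0.822 V.
I_D = (V_DD − V_SG)/R = (3.27 − 0.822) / 39.1 = 0.0626 mA.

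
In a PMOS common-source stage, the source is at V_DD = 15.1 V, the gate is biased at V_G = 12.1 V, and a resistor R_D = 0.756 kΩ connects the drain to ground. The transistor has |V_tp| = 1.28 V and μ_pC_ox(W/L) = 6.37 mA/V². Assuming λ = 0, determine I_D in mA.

I_D = 9.42 mA

V_SG = V_DD − V_G = 15.1 − 12.1 = 3 V, so V_ov = 3 − 1.28 = 1.72 V.
Assume saturation: I_D = ½ k_p V_ov² = 0.5 × 6.37 × 1.72² = 9.42 mA, giving V_SD = V_DD − I_D R_D = 15.1 − 9.42 × 0.756 = 7.98 V.
V_SD = 7.98 V ≥ V_ov = 1.72 V, confirming saturation.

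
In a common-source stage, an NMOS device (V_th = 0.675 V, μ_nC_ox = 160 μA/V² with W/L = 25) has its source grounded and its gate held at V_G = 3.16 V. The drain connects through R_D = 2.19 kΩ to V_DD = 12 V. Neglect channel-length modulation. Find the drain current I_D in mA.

I_D = 5.21 mA

V_GS = V_G = 3.16 V, so V_ov = 3.16 − 0.675 = 2.49 V.
k_n = μ_nC_ox · (W/L) = 4 mA/V².
Assume saturation: I_D = ½ k_n V_ov² = 0.5 × 4 × 2.49² = 12.4 mA, giving V_DS = V_DD − I_D R_D = 12 − 12.4 × 2.19 = -15 V.
But -15 V < V_ov = 2.49 V, so the device is actually in triode.
In triode I_D = k_n[V_ov V_DS − ½ V_DS²] and I_D = (V_DD − V_DS)/R_D. Equating: 4.38 V_DS² − 22.77 V_DS + 12 = 0, giving V_DS = 0.595 V (the root below V_ov).
I_D = (12 − 0.595) / 2.19 = 5.21 mA.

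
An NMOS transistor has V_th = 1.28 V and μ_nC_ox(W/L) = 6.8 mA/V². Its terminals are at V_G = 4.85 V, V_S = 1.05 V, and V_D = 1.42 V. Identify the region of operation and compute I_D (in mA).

V_GS = V_G − V_S = 4.85 − 1.05 = 3.8 V; V_DS = V_D − V_S = 1.42 − 1.05 = 0.37 V.
V_ov = V_GS − V_th = 3.8 − 1.28 = 2.52 V.
Since V_DS = 0.37 V < V_ov = 2.52 V, the device is in the triode region.
I_D = k_n [V_ov · V_DS − ½ V_DS²] = 6.8 × [2.52 × 0.37 − 0.5 × 0.37²] = 5.87 mA.

Triode; I_D = 5.87 mA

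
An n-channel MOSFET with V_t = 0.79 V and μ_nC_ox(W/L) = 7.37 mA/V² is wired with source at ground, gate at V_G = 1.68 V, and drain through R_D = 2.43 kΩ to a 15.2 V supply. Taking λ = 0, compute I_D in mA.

V_GS = V_G = 1.68 V, so V_ov = 1.68 − 0.79 = 0.89 V.
Assume saturation: I_D = ½ k_n V_ov² = 0.5 × 7.37 × 0.89² = 2.92 mA, giving V_DS = V_DD − I_D R_D = 15.2 − 2.92 × 2.43 = 8.11 V.
V_DS = 8.11 V ≥ V_ov = 0.89 V, confirming saturation.

I_D = 2.92 mA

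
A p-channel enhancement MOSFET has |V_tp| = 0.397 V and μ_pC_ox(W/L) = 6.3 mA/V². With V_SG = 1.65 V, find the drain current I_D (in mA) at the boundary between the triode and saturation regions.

I_D = 4.95 mA

At the boundary V_SD = V_ov = V_SG − |V_tp| = 1.65 − 0.397 = 1.25 V.
I_D = ½ k_p V_ov² = 0.5 × 6.3 × 1.25² = 4.95 mA.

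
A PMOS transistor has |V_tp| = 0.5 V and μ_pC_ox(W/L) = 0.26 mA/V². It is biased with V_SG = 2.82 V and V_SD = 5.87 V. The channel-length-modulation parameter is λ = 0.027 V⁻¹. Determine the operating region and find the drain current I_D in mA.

V_ov = V_SG − |V_tp| = 2.82 − 0.5 = 2.32 V.
Since V_SD = 5.87 V ≥ V_ov = 2.32 V, the device is in saturation.
I_D = ½ k_p V_ov² (1 + λ V_SD) = 0.5 × 0.26 × 2.32² × (1 + 0.027 × 5.87) = 0.811 mA.

Saturation; I_D = 0.811 mA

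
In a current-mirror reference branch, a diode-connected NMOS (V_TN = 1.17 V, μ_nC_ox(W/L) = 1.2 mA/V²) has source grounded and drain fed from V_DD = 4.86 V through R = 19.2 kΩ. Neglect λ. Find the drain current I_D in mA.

With gate tied to drain, V_GS = V_DS ≥ V_GS − V_TN, so the device is in saturation.
KCL at the drain: ½ k_n (V_GS − V_TN)² = (V_DD − V_GS)/R.
Let x = V_GS − 1.17. Then 11.5 x² + x − 3.69 = 0, giving x = 0.524 V (positive root), so V_GS = 1.69 V.
I_D = (V_DD − V_GS)/R = (4.86 − 1.69) / 19.2 = 0.165 mA.

I_D = 0.165 mA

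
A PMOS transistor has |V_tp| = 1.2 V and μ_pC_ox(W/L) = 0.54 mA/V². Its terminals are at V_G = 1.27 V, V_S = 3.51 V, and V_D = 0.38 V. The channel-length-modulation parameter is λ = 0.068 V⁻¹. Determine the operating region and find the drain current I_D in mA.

V_SG = V_S − V_G = 3.51 − 1.27 = 2.24 V; V_SD = V_S − V_D = 3.51 − 0.38 = 3.13 V.
V_ov = V_SG − |V_tp| = 2.24 − 1.2 = 1.04 V.
Since V_SD = 3.13 V ≥ V_ov = 1.04 V, the device is in saturation.
I_D = ½ k_p V_ov² (1 + λ V_SD) = 0.5 × 0.54 × 1.04² × (1 + 0.068 × 3.13) = 0.354 mA.

Saturation; I_D = 0.354 mA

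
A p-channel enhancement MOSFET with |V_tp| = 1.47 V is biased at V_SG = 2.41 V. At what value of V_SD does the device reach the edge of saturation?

The boundary between triode and saturation is V_SD = V_SG − |V_tp| = V_ov.
V_ov = 2.41 − 1.47 = 0.94 V.

V_SD,sat = 0.940 V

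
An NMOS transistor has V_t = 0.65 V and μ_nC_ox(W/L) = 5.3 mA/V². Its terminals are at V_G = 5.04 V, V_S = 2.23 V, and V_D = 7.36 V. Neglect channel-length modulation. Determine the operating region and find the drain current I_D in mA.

Saturation; I_D = 12.4 mA

V_GS = V_G − V_S = 5.04 − 2.23 = 2.81 V; V_DS = V_D − V_S = 7.36 − 2.23 = 5.13 V.
V_ov = V_GS − V_t = 2.81 − 0.65 = 2.16 V.
Since V_DS = 5.13 V ≥ V_ov = 2.16 V, the device is in saturation.
I_D = ½ k_n V_ov² = 0.5 × 5.3 × 2.16² = 12.4 mA.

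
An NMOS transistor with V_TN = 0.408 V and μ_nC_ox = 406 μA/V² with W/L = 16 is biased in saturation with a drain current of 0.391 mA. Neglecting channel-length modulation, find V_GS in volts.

k_n = μ_nC_ox · (W/L) = 6.496 mA/V².
In saturation I_D = ½ k_n (V_GS − V_TN)², so V_GS − V_TN = √(2 I_D / k_n) = √(2 × 0.391 / 6.496) = 0.347 V.
V_GS = 0.408 + 0.347 = 0.755 V.

V_GS = 0.755 V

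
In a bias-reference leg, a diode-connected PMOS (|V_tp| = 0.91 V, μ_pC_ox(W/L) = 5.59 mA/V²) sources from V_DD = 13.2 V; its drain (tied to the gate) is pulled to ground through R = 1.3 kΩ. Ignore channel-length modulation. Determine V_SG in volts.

With gate tied to drain, V_SG = V_SD ≥ V_SG − |V_tp|, so the device is in saturation.
KCL at the drain: ½ k_p (V_SG − |V_tp|)² = (V_DD − V_SG)/R.
Let x = V_SG − 0.91. Then 3.63 x² + x − 12.29 = 0, giving x = 1.71 V (positive root), so V_SG = 2.62 V.
I_D = (V_DD − V_SG)/R = (13.2 − 2.62) / 1.3 = 8.14 mA.

V_SG = 2.62 V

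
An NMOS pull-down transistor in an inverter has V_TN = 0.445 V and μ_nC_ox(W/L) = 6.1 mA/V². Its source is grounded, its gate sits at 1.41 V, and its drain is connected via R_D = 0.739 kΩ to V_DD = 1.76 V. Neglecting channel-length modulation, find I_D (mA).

I_D = 1.85 mA

V_GS = V_G = 1.41 V, so V_ov = 1.41 − 0.445 = 0.965 V.
Assume saturation: I_D = ½ k_n V_ov² = 0.5 × 6.1 × 0.965² = 2.84 mA, giving V_DS = V_DD − I_D R_D = 1.76 − 2.84 × 0.739 = -0.339 V.
But -0.339 V < V_ov = 0.965 V, so the device is actually in triode.
In triode I_D = k_n[V_ov V_DS − ½ V_DS²] and I_D = (V_DD − V_DS)/R_D. Equating: 2.25 V_DS² − 5.35 V_DS + 1.76 = 0, giving V_DS = 0.395 V (the root below V_ov).
I_D = (1.76 − 0.395) / 0.739 = 1.85 mA.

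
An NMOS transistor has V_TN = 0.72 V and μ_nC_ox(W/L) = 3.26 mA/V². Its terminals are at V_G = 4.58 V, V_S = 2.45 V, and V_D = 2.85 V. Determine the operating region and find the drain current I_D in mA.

Triode; I_D = 1.58 mA

V_GS = V_G − V_S = 4.58 − 2.45 = 2.13 V; V_DS = V_D − V_S = 2.85 − 2.45 = 0.4 V.
V_ov = V_GS − V_TN = 2.13 − 0.72 = 1.41 V.
Since V_DS = 0.4 V < V_ov = 1.41 V, the device is in the triode region.
I_D = k_n [V_ov · V_DS − ½ V_DS²] = 3.26 × [1.41 × 0.4 − 0.5 × 0.4²] = 1.58 mA.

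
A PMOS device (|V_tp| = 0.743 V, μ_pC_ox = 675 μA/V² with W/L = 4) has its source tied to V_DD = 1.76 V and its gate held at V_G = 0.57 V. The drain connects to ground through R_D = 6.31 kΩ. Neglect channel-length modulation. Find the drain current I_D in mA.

I_D = 0.234 mA

V_SG = V_DD − V_G = 1.76 − 0.57 = 1.19 V, so V_ov = 1.19 − 0.743 = 0.447 V.
k_p = μ_pC_ox · (W/L) = 2.7 mA/V².
Assume saturation: I_D = ½ k_p V_ov² = 0.5 × 2.7 × 0.447² = 0.27 mA, giving V_SD = V_DD − I_D R_D = 1.76 − 0.27 × 6.31 = 0.0579 V.
But 0.0579 V < V_ov = 0.447 V, so the device is actually in triode.
In triode I_D = k_p[V_ov V_SD − ½ V_SD²] and I_D = (V_DD − V_SD)/R_D. Equating: 8.52 V_SD² − 8.616 V_SD + 1.76 = 0, giving V_SD = 0.284 V (the root below V_ov).
I_D = (1.76 − 0.284) / 6.31 = 0.234 mA.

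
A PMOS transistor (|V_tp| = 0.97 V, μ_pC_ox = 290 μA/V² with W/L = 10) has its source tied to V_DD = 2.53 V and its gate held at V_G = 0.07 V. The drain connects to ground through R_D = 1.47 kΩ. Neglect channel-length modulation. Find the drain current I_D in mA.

I_D = 1.46 mA

V_SG = V_DD − V_G = 2.53 − 0.07 = 2.46 V, so V_ov = 2.46 − 0.97 = 1.49 V.
k_p = μ_pC_ox · (W/L) = 2.9 mA/V².
Assume saturation: I_D = ½ k_p V_ov² = 0.5 × 2.9 × 1.49² = 3.22 mA, giving V_SD = V_DD − I_D R_D = 2.53 − 3.22 × 1.47 = -2.2 V.
But -2.2 V < V_ov = 1.49 V, so the device is actually in triode.
In triode I_D = k_p[V_ov V_SD − ½ V_SD²] and I_D = (V_DD − V_SD)/R_D. Equating: 2.13 V_SD² − 7.352 V_SD + 2.53 = 0, giving V_SD = 0.388 V (the root below V_ov).
I_D = (2.53 − 0.388) / 1.47 = 1.46 mA.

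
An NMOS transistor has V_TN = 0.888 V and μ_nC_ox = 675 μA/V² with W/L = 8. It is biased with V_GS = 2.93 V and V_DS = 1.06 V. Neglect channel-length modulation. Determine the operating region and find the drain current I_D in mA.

Triode; I_D = 8.65 mA

k_n = μ_nC_ox · (W/L) = 5.4 mA/V².
V_ov = V_GS − V_TN = 2.93 − 0.888 = 2.04 V.
Since V_DS = 1.06 V < V_ov = 2.04 V, the device is in the triode region.
I_D = k_n [V_ov · V_DS − ½ V_DS²] = 5.4 × [2.04 × 1.06 − 0.5 × 1.06²] = 8.65 mA.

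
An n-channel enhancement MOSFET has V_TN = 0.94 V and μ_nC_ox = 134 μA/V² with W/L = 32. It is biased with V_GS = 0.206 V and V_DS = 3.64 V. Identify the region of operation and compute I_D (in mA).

Cutoff; I_D = 0 mA

V_GS = 0.206 V < V_TN = 0.94 V, so the transistor is in cutoff.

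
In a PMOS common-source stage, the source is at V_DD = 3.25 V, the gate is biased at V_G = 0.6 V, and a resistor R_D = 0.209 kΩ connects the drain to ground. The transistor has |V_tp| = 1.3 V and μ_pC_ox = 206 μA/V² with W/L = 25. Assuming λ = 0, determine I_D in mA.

V_SG = V_DD − V_G = 3.25 − 0.6 = 2.65 V, so V_ov = 2.65 − 1.3 = 1.35 V.
k_p = μ_pC_ox · (W/L) = 5.15 mA/V².
Assume saturation: I_D = ½ k_p V_ov² = 0.5 × 5.15 × 1.35² = 4.69 mA, giving V_SD = V_DD − I_D R_D = 3.25 − 4.69 × 0.209 = 2.27 V.
V_SD = 2.27 V ≥ V_ov = 1.35 V, confirming saturation.

I_D = 4.69 mA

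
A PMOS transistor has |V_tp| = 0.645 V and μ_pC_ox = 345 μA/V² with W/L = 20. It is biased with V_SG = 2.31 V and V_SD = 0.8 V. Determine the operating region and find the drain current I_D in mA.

k_p = μ_pC_ox · (W/L) = 6.9 mA/V².
V_ov = V_SG − |V_tp| = 2.31 − 0.645 = 1.67 V.
Since V_SD = 0.8 V < V_ov = 1.67 V, the device is in the triode region.
I_D = k_p [V_ov · V_SD − ½ V_SD²] = 6.9 × [1.67 × 0.8 − 0.5 × 0.8²] = 6.98 mA.

Triode; I_D = 6.98 mA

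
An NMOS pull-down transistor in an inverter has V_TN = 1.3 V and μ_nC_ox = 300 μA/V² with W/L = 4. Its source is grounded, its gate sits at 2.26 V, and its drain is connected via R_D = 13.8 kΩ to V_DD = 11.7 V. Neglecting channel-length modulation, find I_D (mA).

V_GS = V_G = 2.26 V, so V_ov = 2.26 − 1.3 = 0.96 V.
k_n = μ_nC_ox · (W/L) = 1.2 mA/V².
Assume saturation: I_D = ½ k_n V_ov² = 0.5 × 1.2 × 0.96² = 0.553 mA, giving V_DS = V_DD − I_D R_D = 11.7 − 0.553 × 13.8 = 4.07 V.
V_DS = 4.07 V ≥ V_ov = 0.96 V, confirming saturation.

I_D = 0.553 mA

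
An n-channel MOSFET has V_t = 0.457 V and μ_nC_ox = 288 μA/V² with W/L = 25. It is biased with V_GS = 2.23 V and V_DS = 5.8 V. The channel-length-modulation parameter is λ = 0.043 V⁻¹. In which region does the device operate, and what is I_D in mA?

k_n = μ_nC_ox · (W/L) = 7.2 mA/V².
V_ov = V_GS − V_t = 2.23 − 0.457 = 1.77 V.
Since V_DS = 5.8 V ≥ V_ov = 1.77 V, the device is in saturation.
I_D = ½ k_n V_ov² (1 + λ V_DS) = 0.5 × 7.2 × 1.77² × (1 + 0.043 × 5.8) = 14.1 mA.

Saturation; I_D = 14.1 mA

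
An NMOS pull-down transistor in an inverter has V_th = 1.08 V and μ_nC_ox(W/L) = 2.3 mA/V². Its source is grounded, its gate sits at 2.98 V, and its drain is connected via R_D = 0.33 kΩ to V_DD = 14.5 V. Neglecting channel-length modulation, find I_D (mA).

I_D = 4.15 mA

V_GS = V_G = 2.98 V, so V_ov = 2.98 − 1.08 = 1.9 V.
Assume saturation: I_D = ½ k_n V_ov² = 0.5 × 2.3 × 1.9² = 4.15 mA, giving V_DS = V_DD − I_D R_D = 14.5 − 4.15 × 0.33 = 13.1 V.
V_DS = 13.1 V ≥ V_ov = 1.9 V, confirming saturation.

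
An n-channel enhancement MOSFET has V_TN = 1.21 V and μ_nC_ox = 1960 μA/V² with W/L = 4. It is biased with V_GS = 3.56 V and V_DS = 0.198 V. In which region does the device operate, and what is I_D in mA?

k_n = μ_nC_ox · (W/L) = 7.84 mA/V².
V_ov = V_GS − V_TN = 3.56 − 1.21 = 2.35 V.
Since V_DS = 0.198 V < V_ov = 2.35 V, the device is in the triode region.
I_D = k_n [V_ov · V_DS − ½ V_DS²] = 7.84 × [2.35 × 0.198 − 0.5 × 0.198²] = 3.49 mA.

Triode; I_D = 3.49 mA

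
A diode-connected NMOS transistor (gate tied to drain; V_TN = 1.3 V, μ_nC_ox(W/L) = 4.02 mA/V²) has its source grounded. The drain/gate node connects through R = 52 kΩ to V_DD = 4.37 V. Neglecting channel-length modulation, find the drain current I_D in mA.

I_D = 0.0558 mA

With gate tied to drain, V_GS = V_DS ≥ V_GS − V_TN, so the device is in saturation.
KCL at the drain: ½ k_n (V_GS − V_TN)² = (V_DD − V_GS)/R.
Let x = V_GS − 1.3. Then 105 x² + x − 3.07 = 0, giving x = 0.167 V (positive root), so V_GS = 1.47 V.
I_D = (V_DD − V_GS)/R = (4.37 − 1.47) / 52 = 0.0558 mA.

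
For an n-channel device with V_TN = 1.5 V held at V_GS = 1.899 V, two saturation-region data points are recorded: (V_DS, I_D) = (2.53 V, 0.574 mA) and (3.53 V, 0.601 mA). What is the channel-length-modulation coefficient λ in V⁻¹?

With V_GS fixed, I_D ∝ (1 + λ V_DS) in saturation, so I_D2/I_D1 = (1 + λ V_DS2)/(1 + λ V_DS1).
0.601/0.574 = 1.047 = (1 + 3.53 λ)/(1 + 2.53 λ).
Solving: λ (I_D1 V_DS2 − I_D2 V_DS1) = I_D2 − I_D1, so λ = (0.601 − 0.574) / (0.574 × 3.53 − 0.601 × 2.53) = 0.027 / 0.506 = 0.0534 V⁻¹.

λ = 0.0534 V⁻¹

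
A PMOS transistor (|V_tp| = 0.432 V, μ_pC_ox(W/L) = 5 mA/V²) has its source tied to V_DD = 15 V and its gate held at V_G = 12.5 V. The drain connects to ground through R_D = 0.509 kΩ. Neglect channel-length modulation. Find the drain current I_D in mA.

I_D = 10.7 mA

V_SG = V_DD − V_G = 15 − 12.5 = 2.5 V, so V_ov = 2.5 − 0.432 = 2.07 V.
Assume saturation: I_D = ½ k_p V_ov² = 0.5 × 5 × 2.07² = 10.7 mA, giving V_SD = V_DD − I_D R_D = 15 − 10.7 × 0.509 = 9.56 V.
V_SD = 9.56 V ≥ V_ov = 2.07 V, confirming saturation.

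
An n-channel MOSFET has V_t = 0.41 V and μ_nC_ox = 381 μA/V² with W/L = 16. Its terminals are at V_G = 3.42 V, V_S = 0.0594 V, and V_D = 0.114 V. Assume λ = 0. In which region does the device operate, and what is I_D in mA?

Triode; I_D = 0.973 mA

V_GS = V_G − V_S = 3.42 − 0.0594 = 3.36 V; V_DS = V_D − V_S = 0.114 − 0.0594 = 0.0546 V.
k_n = μ_nC_ox · (W/L) = 6.096 mA/V².
V_ov = V_GS − V_t = 3.36 − 0.41 = 2.95 V.
Since V_DS = 0.0546 V < V_ov = 2.95 V, the device is in the triode region.
I_D = k_n [V_ov · V_DS − ½ V_DS²] = 6.096 × [2.95 × 0.0546 − 0.5 × 0.0546²] = 0.973 mA.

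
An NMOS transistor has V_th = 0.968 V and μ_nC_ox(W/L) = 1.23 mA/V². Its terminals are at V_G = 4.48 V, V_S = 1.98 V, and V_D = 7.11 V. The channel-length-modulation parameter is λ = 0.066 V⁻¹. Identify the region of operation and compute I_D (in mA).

Saturation; I_D = 1.93 mA

V_GS = V_G − V_S = 4.48 − 1.98 = 2.5 V; V_DS = V_D − V_S = 7.11 − 1.98 = 5.13 V.
V_ov = V_GS − V_th = 2.5 − 0.968 = 1.53 V.
Since V_DS = 5.13 V ≥ V_ov = 1.53 V, the device is in saturation.
I_D = ½ k_n V_ov² (1 + λ V_DS) = 0.5 × 1.23 × 1.53² × (1 + 0.066 × 5.13) = 1.93 mA.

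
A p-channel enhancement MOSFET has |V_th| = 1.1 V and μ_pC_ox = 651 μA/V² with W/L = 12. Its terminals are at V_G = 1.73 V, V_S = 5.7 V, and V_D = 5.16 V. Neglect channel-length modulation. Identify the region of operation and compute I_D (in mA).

Triode; I_D = 11.0 mA

V_SG = V_S − V_G = 5.7 − 1.73 = 3.97 V; V_SD = V_S − V_D = 5.7 − 5.16 = 0.54 V.
k_p = μ_pC_ox · (W/L) = 7.812 mA/V².
V_ov = V_SG − |V_th| = 3.97 − 1.1 = 2.87 V.
Since V_SD = 0.54 V < V_ov = 2.87 V, the device is in the triode region.
I_D = k_p [V_ov · V_SD − ½ V_SD²] = 7.812 × [2.87 × 0.54 − 0.5 × 0.54²] = 11 mA.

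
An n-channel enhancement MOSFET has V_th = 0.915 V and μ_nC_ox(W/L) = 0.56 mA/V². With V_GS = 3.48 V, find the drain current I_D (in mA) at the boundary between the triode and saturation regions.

At the boundary V_DS = V_ov = V_GS − V_th = 3.48 − 0.915 = 2.56 V.
I_D = ½ k_n V_ov² = 0.5 × 0.56 × 2.56² = 1.84 mA.

I_D = 1.84 mA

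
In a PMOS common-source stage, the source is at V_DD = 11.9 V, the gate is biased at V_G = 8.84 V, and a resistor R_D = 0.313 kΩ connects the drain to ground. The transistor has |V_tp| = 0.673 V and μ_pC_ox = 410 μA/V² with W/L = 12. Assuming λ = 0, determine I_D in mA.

V_SG = V_DD − V_G = 11.9 − 8.84 = 3.06 V, so V_ov = 3.06 − 0.673 = 2.39 V.
k_p = μ_pC_ox · (W/L) = 4.92 mA/V².
Assume saturation: I_D = ½ k_p V_ov² = 0.5 × 4.92 × 2.39² = 14 mA, giving V_SD = V_DD − I_D R_D = 11.9 − 14 × 0.313 = 7.51 V.
V_SD = 7.51 V ≥ V_ov = 2.39 V, confirming saturation.

I_D = 14.0 mA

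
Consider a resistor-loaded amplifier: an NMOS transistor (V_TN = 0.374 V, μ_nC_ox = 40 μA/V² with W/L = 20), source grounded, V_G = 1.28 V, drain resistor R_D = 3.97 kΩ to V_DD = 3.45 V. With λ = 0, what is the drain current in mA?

V_GS = V_G = 1.28 V, so V_ov = 1.28 − 0.374 = 0.906 V.
k_n = μ_nC_ox · (W/L) = 0.8 mA/V².
Assume saturation: I_D = ½ k_n V_ov² = 0.5 × 0.8 × 0.906² = 0.328 mA, giving V_DS = V_DD − I_D R_D = 3.45 − 0.328 × 3.97 = 2.15 V.
V_DS = 2.15 V ≥ V_ov = 0.906 V, confirming saturation.

I_D = 0.328 mA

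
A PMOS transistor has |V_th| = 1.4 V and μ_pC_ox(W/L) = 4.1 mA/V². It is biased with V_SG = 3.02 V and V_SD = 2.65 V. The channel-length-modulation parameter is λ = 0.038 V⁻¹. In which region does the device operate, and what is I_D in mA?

Saturation; I_D = 5.92 mA

V_ov = V_SG − |V_th| = 3.02 − 1.4 = 1.62 V.
Since V_SD = 2.65 V ≥ V_ov = 1.62 V, the device is in saturation.
I_D = ½ k_p V_ov² (1 + λ V_SD) = 0.5 × 4.1 × 1.62² × (1 + 0.038 × 2.65) = 5.92 mA.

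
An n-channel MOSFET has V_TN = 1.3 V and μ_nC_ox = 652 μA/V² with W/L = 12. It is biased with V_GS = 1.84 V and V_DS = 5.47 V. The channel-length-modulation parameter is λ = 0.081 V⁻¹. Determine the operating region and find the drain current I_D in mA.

Saturation; I_D = 1.65 mA

k_n = μ_nC_ox · (W/L) = 7.824 mA/V².
V_ov = V_GS − V_TN = 1.84 − 1.3 = 0.54 V.
Since V_DS = 5.47 V ≥ V_ov = 0.54 V, the device is in saturation.
I_D = ½ k_n V_ov² (1 + λ V_DS) = 0.5 × 7.824 × 0.54² × (1 + 0.081 × 5.47) = 1.65 mA.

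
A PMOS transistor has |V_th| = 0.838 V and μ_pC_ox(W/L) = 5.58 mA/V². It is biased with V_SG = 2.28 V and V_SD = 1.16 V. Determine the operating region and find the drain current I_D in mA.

Triode; I_D = 5.58 mA

V_ov = V_SG − |V_th| = 2.28 − 0.838 = 1.44 V.
Since V_SD = 1.16 V < V_ov = 1.44 V, the device is in the triode region.
I_D = k_p [V_ov · V_SD − ½ V_SD²] = 5.58 × [1.44 × 1.16 − 0.5 × 1.16²] = 5.58 mA.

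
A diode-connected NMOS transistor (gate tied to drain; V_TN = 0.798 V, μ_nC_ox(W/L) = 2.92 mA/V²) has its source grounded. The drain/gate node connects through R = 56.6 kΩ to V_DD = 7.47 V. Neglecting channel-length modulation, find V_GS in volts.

With gate tied to drain, V_GS = V_DS ≥ V_GS − V_TN, so the device is in saturation.
KCL at the drain: ½ k_n (V_GS − V_TN)² = (V_DD − V_GS)/R.
Let x = V_GS − 0.798. Then 82.6 x² + x − 6.672 = 0, giving x = 0.278 V (positive root), so V_GS = 1.08 V.
I_D = (V_DD − V_GS)/R = (7.47 − 1.08) / 56.6 = 0.113 mA.

V_GS = 1.08 V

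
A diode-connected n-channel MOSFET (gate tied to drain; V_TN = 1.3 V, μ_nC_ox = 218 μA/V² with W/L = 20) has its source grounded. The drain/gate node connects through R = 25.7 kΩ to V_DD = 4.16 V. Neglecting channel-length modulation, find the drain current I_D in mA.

With gate tied to drain, V_GS = V_DS ≥ V_GS − V_TN, so the device is in saturation.
k_n = μ_nC_ox · (W/L) = 4.36 mA/V².
KCL at the drain: ½ k_n (V_GS − V_TN)² = (V_DD − V_GS)/R.
Let x = V_GS − 1.3. Then 56 x² + x − 2.86 = 0, giving x = 0.217 V (positive root), so V_GS = 1.52 V.
I_D = (V_DD − V_GS)/R = (4.16 − 1.52) / 25.7 = 0.103 mA.

I_D = 0.103 mA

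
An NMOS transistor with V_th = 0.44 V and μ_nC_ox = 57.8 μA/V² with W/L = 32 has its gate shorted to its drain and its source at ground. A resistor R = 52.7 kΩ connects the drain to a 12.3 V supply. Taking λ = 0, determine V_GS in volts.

V_GS = 0.923 V

With gate tied to drain, V_GS = V_DS ≥ V_GS − V_th, so the device is in saturation.
k_n = μ_nC_ox · (W/L) = 1.85 mA/V².
KCL at the drain: ½ k_n (V_GS − V_th)² = (V_DD − V_GS)/R.
Let x = V_GS − 0.44. Then 48.7 x² + x − 11.86 = 0, giving x = 0.483 V (positive root), so V_GS = 0.923 V.
I_D = (V_DD − V_GS)/R = (12.3 − 0.923) / 52.7 = 0.216 mA.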